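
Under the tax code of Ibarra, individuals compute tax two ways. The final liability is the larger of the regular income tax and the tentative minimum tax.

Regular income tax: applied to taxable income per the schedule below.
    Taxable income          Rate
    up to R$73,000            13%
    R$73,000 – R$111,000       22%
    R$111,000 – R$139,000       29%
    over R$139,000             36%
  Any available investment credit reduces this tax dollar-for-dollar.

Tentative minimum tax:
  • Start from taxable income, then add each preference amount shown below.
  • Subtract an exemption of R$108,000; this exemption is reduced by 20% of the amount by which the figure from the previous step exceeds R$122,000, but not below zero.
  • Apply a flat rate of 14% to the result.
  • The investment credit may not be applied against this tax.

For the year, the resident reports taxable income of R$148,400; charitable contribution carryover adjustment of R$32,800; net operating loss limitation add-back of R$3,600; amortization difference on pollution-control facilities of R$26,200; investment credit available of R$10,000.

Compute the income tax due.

R$19,354

Regular income tax:
  R$73,000 × 13% = R$9,490
  R$38,000 × 22% = R$8,360
  R$28,000 × 29% = R$8,120
  R$9,400 × 36% = R$3,384
  → R$29,354
  Less investment credit R$10,000 → R$19,354

Tentative minimum tax:
  Adjusted income: R$148,400 + R$32,800 + R$3,600 + R$26,200 = R$211,000
  Exemption: R$108,000 − 20% × (R$211,000 − R$122,000) = R$108,000 − R$17,800 = R$90,200
  Base: R$211,000 − R$90,200 = R$120,800
  R$120,800 × 14% = R$16,912

R$19,354 > R$16,912, so the regular income tax governs.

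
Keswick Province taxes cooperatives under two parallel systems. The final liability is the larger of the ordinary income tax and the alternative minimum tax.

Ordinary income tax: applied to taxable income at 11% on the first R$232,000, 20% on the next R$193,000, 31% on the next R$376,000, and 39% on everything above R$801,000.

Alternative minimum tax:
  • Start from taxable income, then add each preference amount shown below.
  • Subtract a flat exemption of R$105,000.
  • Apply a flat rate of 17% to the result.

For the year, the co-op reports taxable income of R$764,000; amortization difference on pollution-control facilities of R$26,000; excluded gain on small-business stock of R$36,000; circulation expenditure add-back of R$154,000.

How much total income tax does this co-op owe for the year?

R$169,210

Ordinary income tax:
  R$232,000 × 11% = R$25,520
  R$193,000 × 20% = R$38,600
  R$339,000 × 31% = R$105,090
  → R$169,210

Alternative minimum tax:
  Adjusted income: R$764,000 + R$26,000 + R$36,000 + R$154,000 = R$980,000
  Less exemption R$105,000 → base R$875,000
  R$875,000 × 17% = R$148,750

R$169,210 > R$148,750, so the ordinary income tax governs.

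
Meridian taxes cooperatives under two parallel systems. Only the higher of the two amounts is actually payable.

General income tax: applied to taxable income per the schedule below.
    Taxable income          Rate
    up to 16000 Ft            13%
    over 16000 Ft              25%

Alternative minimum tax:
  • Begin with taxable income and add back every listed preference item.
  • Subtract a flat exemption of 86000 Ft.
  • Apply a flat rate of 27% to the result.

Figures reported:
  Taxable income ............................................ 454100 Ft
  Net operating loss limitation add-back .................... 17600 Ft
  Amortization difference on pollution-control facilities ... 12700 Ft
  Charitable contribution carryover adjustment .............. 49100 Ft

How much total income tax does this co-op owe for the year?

120825 Ft

Alternative minimum tax:
  Adjusted income: 454100 Ft + 17600 Ft + 12700 Ft + 49100 Ft = 533500 Ft
  Less exemption 86000 Ft → base 447500 Ft
  447500 Ft × 27% = 120825 Ft

General income tax:
  16000 Ft × 13% = 2080 Ft
  438100 Ft × 25% = 109525 Ft
  → 111605 Ft

120825 Ft > 111605 Ft, so the alternative minimum tax is the binding amount.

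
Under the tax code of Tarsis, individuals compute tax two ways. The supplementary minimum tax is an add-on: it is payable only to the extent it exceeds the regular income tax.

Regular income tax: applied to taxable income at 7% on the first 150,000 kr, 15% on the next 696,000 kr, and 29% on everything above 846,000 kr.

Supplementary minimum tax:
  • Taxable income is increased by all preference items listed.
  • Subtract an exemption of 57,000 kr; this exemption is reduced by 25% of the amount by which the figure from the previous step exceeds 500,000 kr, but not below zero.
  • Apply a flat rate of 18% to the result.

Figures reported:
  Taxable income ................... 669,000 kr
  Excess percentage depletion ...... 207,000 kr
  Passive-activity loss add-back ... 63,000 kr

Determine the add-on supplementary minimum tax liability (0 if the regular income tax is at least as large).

Supplementary minimum tax:
  Adjusted income: 669,000 kr + 207,000 kr + 63,000 kr = 939,000 kr
  Exemption: 25% × (939,000 kr − 500,000 kr) = 109,750 kr ≥ 57,000 kr, so the exemption is fully phased out
  Base: 939,000 kr − 0 kr = 939,000 kr
  939,000 kr × 18% = 169,020 kr

Regular income tax:
  150,000 kr × 7% = 10,500 kr
  519,000 kr × 15% = 77,850 kr
  → 88,350 kr

Excess of supplementary minimum tax over regular income tax: 169,020 kr − 88,350 kr = 80,670 kr.

80,670 kr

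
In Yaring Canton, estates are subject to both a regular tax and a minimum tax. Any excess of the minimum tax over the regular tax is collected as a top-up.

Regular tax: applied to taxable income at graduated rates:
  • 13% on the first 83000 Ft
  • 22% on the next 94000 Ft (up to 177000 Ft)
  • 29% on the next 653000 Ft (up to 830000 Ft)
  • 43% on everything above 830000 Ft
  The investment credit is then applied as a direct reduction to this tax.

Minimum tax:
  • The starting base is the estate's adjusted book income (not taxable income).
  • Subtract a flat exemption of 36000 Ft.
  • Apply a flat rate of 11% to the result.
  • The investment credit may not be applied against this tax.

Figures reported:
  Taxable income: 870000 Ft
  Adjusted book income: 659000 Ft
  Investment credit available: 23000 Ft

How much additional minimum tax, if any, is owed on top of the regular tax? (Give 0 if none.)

0 Ft

Minimum tax:
  Base (adjusted book income): 659000 Ft
  Less exemption 36000 Ft → base 623000 Ft
  623000 Ft × 11% = 68530 Ft

Regular tax:
  83000 Ft × 13% = 10790 Ft
  94000 Ft × 22% = 20680 Ft
  653000 Ft × 29% = 189370 Ft
  40000 Ft × 43% = 17200 Ft
  → 238040 Ft
  Less investment credit 23000 Ft → 215040 Ft

68530 Ft ≤ 215040 Ft, so no add-on is due.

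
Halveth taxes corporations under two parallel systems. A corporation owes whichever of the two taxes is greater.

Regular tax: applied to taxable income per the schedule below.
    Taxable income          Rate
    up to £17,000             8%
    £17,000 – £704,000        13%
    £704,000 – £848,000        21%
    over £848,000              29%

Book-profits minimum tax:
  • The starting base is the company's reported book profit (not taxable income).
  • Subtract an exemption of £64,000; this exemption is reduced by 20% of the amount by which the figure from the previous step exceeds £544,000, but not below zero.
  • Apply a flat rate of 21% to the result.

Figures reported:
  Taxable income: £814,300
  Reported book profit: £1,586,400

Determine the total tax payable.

£333,144

Regular tax:
  £17,000 × 8% = £1,360
  £687,000 × 13% = £89,310
  £110,300 × 21% = £23,163
  → £113,833

Book-profits minimum tax:
  Base (reported book profit): £1,586,400
  Exemption: 20% × (£1,586,400 − £544,000) = £208,480 ≥ £64,000, so the exemption is fully phased out
  Base: £1,586,400 − £0 = £1,586,400
  £1,586,400 × 21% = £333,144

£333,144 > £113,833, so the book-profits minimum tax is the binding amount.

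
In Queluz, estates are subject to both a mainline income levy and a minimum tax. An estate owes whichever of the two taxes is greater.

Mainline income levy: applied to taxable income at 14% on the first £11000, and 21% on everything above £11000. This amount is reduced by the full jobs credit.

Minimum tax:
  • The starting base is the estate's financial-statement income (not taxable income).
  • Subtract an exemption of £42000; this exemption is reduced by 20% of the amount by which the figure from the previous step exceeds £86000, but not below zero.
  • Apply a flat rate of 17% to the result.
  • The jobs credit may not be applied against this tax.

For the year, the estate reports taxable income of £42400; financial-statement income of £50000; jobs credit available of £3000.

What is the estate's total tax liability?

Mainline income levy:
  £11000 × 14% = £1540
  £31400 × 21% = £6594
  → £8134
  Less jobs credit £3000 → £5134

Minimum tax:
  Base (financial-statement income): £50000
  Exemption: £50000 ≤ £86000, so full £42000 applies
  Base: £50000 − £42000 = £8000
  £8000 × 17% = £1360

£5134 > £1360, so the mainline income levy governs.

£5134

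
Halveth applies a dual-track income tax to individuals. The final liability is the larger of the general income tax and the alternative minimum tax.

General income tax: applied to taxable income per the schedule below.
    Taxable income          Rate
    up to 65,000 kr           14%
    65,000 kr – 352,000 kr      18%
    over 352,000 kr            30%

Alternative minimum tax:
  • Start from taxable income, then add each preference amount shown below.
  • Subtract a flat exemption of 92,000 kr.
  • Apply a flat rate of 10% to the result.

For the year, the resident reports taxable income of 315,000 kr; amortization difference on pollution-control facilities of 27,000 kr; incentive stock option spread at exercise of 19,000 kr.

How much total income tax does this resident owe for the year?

General income tax:
  65,000 kr × 14% = 9,100 kr
  250,000 kr × 18% = 45,000 kr
  → 54,100 kr

Alternative minimum tax:
  Adjusted income: 315,000 kr + 27,000 kr + 19,000 kr = 361,000 kr
  Less exemption 92,000 kr → base 269,000 kr
  269,000 kr × 10% = 26,900 kr

54,100 kr > 26,900 kr, so the general income tax governs.

54,100 kr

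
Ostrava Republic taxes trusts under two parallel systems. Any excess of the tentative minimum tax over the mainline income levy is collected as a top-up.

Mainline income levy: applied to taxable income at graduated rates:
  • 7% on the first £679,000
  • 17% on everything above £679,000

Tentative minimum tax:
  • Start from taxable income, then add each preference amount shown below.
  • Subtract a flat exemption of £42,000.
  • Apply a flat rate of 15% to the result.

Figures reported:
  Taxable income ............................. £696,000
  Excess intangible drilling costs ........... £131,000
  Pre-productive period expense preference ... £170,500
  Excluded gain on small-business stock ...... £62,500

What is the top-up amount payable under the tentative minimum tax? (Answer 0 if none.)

Tentative minimum tax:
  Adjusted income: £696,000 + £131,000 + £170,500 + £62,500 = £1,060,000
  Less exemption £42,000 → base £1,018,000
  £1,018,000 × 15% = £152,700

Mainline income levy:
  £679,000 × 7% = £47,530
  £17,000 × 17% = £2,890
  → £50,420

Excess of tentative minimum tax over mainline income levy: £152,700 − £50,420 = £102,280.

£102,280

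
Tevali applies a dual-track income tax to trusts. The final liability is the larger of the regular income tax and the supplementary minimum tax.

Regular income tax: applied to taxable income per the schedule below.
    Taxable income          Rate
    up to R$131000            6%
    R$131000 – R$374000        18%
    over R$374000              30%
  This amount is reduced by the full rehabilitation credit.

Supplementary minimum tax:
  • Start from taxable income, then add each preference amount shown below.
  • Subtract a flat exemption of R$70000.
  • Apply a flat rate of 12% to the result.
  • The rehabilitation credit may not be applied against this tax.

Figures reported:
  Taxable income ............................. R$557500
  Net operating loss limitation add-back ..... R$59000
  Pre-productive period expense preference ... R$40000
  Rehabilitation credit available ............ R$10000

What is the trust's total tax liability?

Supplementary minimum tax:
  Adjusted income: R$557500 + R$59000 + R$40000 = R$656500
  Less exemption R$70000 → base R$586500
  R$586500 × 12% = R$70380

Regular income tax:
  R$131000 × 6% = R$7860
  R$243000 × 18% = R$43740
  R$183500 × 30% = R$55050
  → R$106650
  Less rehabilitation credit R$10000 → R$96650

R$96650 > R$70380, so the regular income tax governs.

R$96650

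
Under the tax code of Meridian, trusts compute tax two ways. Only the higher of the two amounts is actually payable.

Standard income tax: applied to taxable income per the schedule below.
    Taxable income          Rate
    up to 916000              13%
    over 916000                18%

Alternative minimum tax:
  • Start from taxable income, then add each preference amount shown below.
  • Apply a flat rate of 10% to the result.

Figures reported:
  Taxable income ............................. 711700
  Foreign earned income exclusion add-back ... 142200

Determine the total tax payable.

Alternative minimum tax:
  Adjusted income: 711700 + 142200 = 853900
  853900 × 10% = 85390

Standard income tax:
  711700 × 13% = 92521

92521 > 85390, so the standard income tax governs.

92521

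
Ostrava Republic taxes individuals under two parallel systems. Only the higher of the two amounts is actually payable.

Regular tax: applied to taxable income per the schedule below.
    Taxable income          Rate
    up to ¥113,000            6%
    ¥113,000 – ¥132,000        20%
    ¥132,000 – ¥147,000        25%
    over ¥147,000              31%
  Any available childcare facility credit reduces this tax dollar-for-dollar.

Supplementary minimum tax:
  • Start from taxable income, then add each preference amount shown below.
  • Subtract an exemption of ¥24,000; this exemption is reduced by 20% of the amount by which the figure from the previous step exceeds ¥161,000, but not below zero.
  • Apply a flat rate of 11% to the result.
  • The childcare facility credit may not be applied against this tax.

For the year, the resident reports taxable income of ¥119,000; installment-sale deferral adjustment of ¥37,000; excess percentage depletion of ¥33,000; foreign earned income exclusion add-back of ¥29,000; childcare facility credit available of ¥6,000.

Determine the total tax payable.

¥22,594

Supplementary minimum tax:
  Adjusted income: ¥119,000 + ¥37,000 + ¥33,000 + ¥29,000 = ¥218,000
  Exemption: ¥24,000 − 20% × (¥218,000 − ¥161,000) = ¥24,000 − ¥11,400 = ¥12,600
  Base: ¥218,000 − ¥12,600 = ¥205,400
  ¥205,400 × 11% = ¥22,594

Regular tax:
  ¥113,000 × 6% = ¥6,780
  ¥6,000 × 20% = ¥1,200
  → ¥7,980
  Less childcare facility credit ¥6,000 → ¥1,980

¥22,594 > ¥1,980, so the supplementary minimum tax is the binding amount.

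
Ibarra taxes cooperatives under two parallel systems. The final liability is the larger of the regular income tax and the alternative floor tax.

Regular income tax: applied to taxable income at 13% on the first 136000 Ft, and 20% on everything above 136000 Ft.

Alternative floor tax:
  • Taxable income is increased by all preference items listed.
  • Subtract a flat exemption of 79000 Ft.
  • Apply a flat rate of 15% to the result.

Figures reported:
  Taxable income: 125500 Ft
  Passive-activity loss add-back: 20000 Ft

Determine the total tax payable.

16315 Ft

Regular income tax:
  125500 Ft × 13% = 16315 Ft

Alternative floor tax:
  Adjusted income: 125500 Ft + 20000 Ft = 145500 Ft
  Less exemption 79000 Ft → base 66500 Ft
  66500 Ft × 15% = 9975 Ft

16315 Ft > 9975 Ft, so the regular income tax governs.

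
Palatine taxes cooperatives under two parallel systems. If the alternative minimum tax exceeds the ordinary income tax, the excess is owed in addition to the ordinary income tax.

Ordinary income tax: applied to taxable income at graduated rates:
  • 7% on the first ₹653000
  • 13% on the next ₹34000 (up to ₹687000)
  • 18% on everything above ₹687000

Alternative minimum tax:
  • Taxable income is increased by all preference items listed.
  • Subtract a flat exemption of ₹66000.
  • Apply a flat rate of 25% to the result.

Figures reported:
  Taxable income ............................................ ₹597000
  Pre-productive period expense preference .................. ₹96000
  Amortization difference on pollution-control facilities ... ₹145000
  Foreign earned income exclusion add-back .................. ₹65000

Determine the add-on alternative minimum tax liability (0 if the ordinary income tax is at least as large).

Ordinary income tax:
  ₹597000 × 7% = ₹41790

Alternative minimum tax:
  Adjusted income: ₹597000 + ₹96000 + ₹145000 + ₹65000 = ₹903000
  Less exemption ₹66000 → base ₹837000
  ₹837000 × 25% = ₹209250

Excess of alternative minimum tax over ordinary income tax: ₹209250 − ₹41790 = ₹167460.

₹167460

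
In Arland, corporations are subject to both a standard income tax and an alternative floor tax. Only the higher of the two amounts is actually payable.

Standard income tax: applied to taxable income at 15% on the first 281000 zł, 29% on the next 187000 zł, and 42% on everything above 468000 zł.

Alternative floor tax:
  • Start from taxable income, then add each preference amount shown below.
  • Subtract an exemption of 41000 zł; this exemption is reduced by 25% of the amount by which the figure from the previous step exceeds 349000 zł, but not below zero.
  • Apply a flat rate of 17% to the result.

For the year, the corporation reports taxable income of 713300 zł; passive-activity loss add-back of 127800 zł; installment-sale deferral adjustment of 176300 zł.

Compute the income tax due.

199406 zł

Alternative floor tax:
  Adjusted income: 713300 zł + 127800 zł + 176300 zł = 1017400 zł
  Exemption: 25% × (1017400 zł − 349000 zł) = 167100 zł ≥ 41000 zł, so the exemption is fully phased out
  Base: 1017400 zł − 0 zł = 1017400 zł
  1017400 zł × 17% = 172958 zł

Standard income tax:
  281000 zł × 15% = 42150 zł
  187000 zł × 29% = 54230 zł
  245300 zł × 42% = 103026 zł
  → 199406 zł

199406 zł > 172958 zł, so the standard income tax governs.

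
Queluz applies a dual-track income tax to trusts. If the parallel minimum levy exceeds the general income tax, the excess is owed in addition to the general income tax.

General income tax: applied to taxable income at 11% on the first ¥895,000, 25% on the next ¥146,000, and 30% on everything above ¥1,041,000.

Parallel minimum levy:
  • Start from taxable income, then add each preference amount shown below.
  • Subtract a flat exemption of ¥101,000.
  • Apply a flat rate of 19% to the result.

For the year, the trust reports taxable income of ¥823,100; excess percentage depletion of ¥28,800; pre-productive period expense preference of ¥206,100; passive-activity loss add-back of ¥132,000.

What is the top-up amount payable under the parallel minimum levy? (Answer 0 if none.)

¥116,369

General income tax:
  ¥823,100 × 11% = ¥90,541

Parallel minimum levy:
  Adjusted income: ¥823,100 + ¥28,800 + ¥206,100 + ¥132,000 = ¥1,190,000
  Less exemption ¥101,000 → base ¥1,089,000
  ¥1,089,000 × 19% = ¥206,910

Excess of parallel minimum levy over general income tax: ¥206,910 − ¥90,541 = ¥116,369.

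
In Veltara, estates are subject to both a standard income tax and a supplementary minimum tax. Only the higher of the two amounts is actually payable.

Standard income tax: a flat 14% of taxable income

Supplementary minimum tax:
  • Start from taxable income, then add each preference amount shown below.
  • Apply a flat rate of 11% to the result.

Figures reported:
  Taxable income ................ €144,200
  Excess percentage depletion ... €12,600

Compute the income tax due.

Standard income tax:
  €144,200 × 14% = €20,188

Supplementary minimum tax:
  Adjusted income: €144,200 + €12,600 = €156,800
  €156,800 × 11% = €17,248

€20,188 > €17,248, so the standard income tax governs.

€20,188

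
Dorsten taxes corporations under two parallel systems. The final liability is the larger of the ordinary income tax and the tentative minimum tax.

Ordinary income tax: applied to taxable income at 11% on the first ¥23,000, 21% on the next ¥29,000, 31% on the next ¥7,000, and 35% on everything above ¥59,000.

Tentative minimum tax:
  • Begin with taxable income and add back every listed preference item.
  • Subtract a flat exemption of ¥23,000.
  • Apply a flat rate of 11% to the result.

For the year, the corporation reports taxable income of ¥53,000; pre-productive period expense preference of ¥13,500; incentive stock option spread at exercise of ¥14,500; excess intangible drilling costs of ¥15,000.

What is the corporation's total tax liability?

¥8,930

Tentative minimum tax:
  Adjusted income: ¥53,000 + ¥13,500 + ¥14,500 + ¥15,000 = ¥96,000
  Less exemption ¥23,000 → base ¥73,000
  ¥73,000 × 11% = ¥8,030

Ordinary income tax:
  ¥23,000 × 11% = ¥2,530
  ¥29,000 × 21% = ¥6,090
  ¥1,000 × 31% = ¥310
  → ¥8,930

¥8,930 > ¥8,030, so the ordinary income tax governs.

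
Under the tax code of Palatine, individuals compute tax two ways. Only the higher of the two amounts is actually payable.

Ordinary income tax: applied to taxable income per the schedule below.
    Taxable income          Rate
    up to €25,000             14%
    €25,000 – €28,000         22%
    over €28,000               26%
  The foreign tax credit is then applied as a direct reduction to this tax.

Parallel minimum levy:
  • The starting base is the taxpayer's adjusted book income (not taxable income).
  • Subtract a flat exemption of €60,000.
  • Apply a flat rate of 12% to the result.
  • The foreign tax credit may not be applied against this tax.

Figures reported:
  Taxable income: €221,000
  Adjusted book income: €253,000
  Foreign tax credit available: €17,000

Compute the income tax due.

€37,340

Ordinary income tax:
  €25,000 × 14% = €3,500
  €3,000 × 22% = €660
  €193,000 × 26% = €50,180
  → €54,340
  Less foreign tax credit €17,000 → €37,340

Parallel minimum levy:
  Base (adjusted book income): €253,000
  Less exemption €60,000 → base €193,000
  €193,000 × 12% = €23,160

€37,340 > €23,160, so the ordinary income tax governs.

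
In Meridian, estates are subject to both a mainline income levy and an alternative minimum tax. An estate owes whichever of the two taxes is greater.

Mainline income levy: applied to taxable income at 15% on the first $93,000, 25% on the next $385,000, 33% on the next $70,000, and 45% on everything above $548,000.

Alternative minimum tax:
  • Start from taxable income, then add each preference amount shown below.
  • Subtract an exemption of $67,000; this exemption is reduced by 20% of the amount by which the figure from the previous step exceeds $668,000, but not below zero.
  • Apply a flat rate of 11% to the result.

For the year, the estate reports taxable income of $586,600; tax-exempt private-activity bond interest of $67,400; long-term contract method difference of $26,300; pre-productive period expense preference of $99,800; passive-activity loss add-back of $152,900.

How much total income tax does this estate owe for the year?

$150,670

Alternative minimum tax:
  Adjusted income: $586,600 + $67,400 + $26,300 + $99,800 + $152,900 = $933,000
  Exemption: $67,000 − 20% × ($933,000 − $668,000) = $67,000 − $53,000 = $14,000
  Base: $933,000 − $14,000 = $919,000
  $919,000 × 11% = $101,090

Mainline income levy:
  $93,000 × 15% = $13,950
  $385,000 × 25% = $96,250
  $70,000 × 33% = $23,100
  $38,600 × 45% = $17,370
  → $150,670

$150,670 > $101,090, so the mainline income levy governs.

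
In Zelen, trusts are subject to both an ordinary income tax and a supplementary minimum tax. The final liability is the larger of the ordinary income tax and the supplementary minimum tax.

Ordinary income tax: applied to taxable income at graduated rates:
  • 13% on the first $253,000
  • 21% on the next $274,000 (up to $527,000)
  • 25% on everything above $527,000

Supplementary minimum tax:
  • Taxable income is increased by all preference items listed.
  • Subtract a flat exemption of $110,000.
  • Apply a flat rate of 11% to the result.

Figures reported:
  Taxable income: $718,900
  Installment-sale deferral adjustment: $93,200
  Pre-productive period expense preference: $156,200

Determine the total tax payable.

$138,405

Supplementary minimum tax:
  Adjusted income: $718,900 + $93,200 + $156,200 = $968,300
  Less exemption $110,000 → base $858,300
  $858,300 × 11% = $94,413

Ordinary income tax:
  $253,000 × 13% = $32,890
  $274,000 × 21% = $57,540
  $191,900 × 25% = $47,975
  → $138,405

$138,405 > $94,413, so the ordinary income tax governs.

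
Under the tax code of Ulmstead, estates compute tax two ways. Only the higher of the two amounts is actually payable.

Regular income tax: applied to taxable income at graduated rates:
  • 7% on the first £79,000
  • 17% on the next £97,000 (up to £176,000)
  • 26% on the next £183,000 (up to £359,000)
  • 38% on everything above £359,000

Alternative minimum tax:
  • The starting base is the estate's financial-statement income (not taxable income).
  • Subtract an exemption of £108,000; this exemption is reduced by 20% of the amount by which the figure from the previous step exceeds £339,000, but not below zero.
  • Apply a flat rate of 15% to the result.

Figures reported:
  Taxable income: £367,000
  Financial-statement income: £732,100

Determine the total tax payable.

Regular income tax:
  £79,000 × 7% = £5,530
  £97,000 × 17% = £16,490
  £183,000 × 26% = £47,580
  £8,000 × 38% = £3,040
  → £72,640

Alternative minimum tax:
  Base (financial-statement income): £732,100
  Exemption: £108,000 − 20% × (£732,100 − £339,000) = £108,000 − £78,620 = £29,380
  Base: £732,100 − £29,380 = £702,720
  £702,720 × 15% = £105,408

£105,408 > £72,640, so the alternative minimum tax is the binding amount.

£105,408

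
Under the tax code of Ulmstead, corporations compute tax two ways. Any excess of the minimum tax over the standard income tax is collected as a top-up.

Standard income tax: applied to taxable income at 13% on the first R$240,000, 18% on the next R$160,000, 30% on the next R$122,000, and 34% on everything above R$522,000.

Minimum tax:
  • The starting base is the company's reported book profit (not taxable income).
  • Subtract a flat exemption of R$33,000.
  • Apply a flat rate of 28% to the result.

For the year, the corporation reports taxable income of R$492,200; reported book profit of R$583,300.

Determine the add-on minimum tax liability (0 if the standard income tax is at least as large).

Minimum tax:
  Base (reported book profit): R$583,300
  Less exemption R$33,000 → base R$550,300
  R$550,300 × 28% = R$154,084

Standard income tax:
  R$240,000 × 13% = R$31,200
  R$160,000 × 18% = R$28,800
  R$92,200 × 30% = R$27,660
  → R$87,660

Excess of minimum tax over standard income tax: R$154,084 − R$87,660 = R$66,424.

R$66,424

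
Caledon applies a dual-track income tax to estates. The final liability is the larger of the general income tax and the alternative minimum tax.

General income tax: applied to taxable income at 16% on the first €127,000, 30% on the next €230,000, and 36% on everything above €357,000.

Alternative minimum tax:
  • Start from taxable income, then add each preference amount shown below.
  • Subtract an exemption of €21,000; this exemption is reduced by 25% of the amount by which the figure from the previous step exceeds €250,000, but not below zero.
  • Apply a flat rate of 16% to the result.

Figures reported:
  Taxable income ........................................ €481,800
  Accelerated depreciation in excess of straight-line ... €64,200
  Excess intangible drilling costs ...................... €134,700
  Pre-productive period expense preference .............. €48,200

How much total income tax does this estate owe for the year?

Alternative minimum tax:
  Adjusted income: €481,800 + €64,200 + €134,700 + €48,200 = €728,900
  Exemption: 25% × (€728,900 − €250,000) = €119,725 ≥ €21,000, so the exemption is fully phased out
  Base: €728,900 − €0 = €728,900
  €728,900 × 16% = €116,624

General income tax:
  €127,000 × 16% = €20,320
  €230,000 × 30% = €69,000
  €124,800 × 36% = €44,928
  → €134,248

€134,248 > €116,624, so the general income tax governs.

€134,248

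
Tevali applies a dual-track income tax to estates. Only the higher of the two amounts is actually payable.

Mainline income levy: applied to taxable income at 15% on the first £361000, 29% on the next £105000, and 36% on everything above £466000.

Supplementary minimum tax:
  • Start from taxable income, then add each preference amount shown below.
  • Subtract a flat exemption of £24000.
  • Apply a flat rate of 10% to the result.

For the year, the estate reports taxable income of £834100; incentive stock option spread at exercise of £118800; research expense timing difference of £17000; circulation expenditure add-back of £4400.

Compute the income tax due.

£217116

Supplementary minimum tax:
  Adjusted income: £834100 + £118800 + £17000 + £4400 = £974300
  Less exemption £24000 → base £950300
  £950300 × 10% = £95030

Mainline income levy:
  £361000 × 15% = £54150
  £105000 × 29% = £30450
  £368100 × 36% = £132516
  → £217116

£217116 > £95030, so the mainline income levy governs.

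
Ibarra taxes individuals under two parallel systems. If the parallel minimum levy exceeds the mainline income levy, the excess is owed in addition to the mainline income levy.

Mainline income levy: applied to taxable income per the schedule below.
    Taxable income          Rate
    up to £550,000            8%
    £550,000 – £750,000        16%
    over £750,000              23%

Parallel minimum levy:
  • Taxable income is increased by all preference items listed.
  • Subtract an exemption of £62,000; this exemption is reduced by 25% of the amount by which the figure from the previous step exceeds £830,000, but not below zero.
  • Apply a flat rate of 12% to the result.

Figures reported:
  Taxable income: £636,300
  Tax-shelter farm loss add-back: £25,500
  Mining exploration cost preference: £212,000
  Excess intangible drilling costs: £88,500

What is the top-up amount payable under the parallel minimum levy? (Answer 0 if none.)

£54,197

Parallel minimum levy:
  Adjusted income: £636,300 + £25,500 + £212,000 + £88,500 = £962,300
  Exemption: £62,000 − 25% × (£962,300 − £830,000) = £62,000 − £33,075 = £28,925
  Base: £962,300 − £28,925 = £933,375
  £933,375 × 12% = £112,005

Mainline income levy:
  £550,000 × 8% = £44,000
  £86,300 × 16% = £13,808
  → £57,808

Excess of parallel minimum levy over mainline income levy: £112,005 − £57,808 = £54,197.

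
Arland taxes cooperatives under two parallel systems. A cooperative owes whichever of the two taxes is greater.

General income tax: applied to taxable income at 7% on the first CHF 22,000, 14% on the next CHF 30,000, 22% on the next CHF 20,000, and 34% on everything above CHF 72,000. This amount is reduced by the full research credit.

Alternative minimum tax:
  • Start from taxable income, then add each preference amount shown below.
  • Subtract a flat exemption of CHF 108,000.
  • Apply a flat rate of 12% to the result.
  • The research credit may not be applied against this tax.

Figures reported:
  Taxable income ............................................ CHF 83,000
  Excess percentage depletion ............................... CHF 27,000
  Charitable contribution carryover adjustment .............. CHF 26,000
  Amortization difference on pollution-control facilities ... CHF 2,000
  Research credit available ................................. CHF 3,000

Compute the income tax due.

Alternative minimum tax:
  Adjusted income: CHF 83,000 + CHF 27,000 + CHF 26,000 + CHF 2,000 = CHF 138,000
  Less exemption CHF 108,000 → base CHF 30,000
  CHF 30,000 × 12% = CHF 3,600

General income tax:
  CHF 22,000 × 7% = CHF 1,540
  CHF 30,000 × 14% = CHF 4,200
  CHF 20,000 × 22% = CHF 4,400
  CHF 11,000 × 34% = CHF 3,740
  → CHF 13,880
  Less research credit CHF 3,000 → CHF 10,880

CHF 10,880 > CHF 3,600, so the general income tax governs.

CHF 10,880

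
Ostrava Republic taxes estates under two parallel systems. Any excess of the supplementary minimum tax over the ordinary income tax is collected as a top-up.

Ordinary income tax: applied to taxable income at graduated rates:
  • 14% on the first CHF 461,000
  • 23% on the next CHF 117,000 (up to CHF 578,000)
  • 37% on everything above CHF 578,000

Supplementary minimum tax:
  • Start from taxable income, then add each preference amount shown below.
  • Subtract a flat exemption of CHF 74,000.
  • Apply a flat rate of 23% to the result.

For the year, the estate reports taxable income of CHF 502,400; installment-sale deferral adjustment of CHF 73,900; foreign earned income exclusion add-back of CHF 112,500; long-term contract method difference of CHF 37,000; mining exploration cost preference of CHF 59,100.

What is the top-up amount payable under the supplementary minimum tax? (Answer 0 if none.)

CHF 89,445

Ordinary income tax:
  CHF 461,000 × 14% = CHF 64,540
  CHF 41,400 × 23% = CHF 9,522
  → CHF 74,062

Supplementary minimum tax:
  Adjusted income: CHF 502,400 + CHF 73,900 + CHF 112,500 + CHF 37,000 + CHF 59,100 = CHF 784,900
  Less exemption CHF 74,000 → base CHF 710,900
  CHF 710,900 × 23% = CHF 163,507

Excess of supplementary minimum tax over ordinary income tax: CHF 163,507 − CHF 74,062 = CHF 89,445.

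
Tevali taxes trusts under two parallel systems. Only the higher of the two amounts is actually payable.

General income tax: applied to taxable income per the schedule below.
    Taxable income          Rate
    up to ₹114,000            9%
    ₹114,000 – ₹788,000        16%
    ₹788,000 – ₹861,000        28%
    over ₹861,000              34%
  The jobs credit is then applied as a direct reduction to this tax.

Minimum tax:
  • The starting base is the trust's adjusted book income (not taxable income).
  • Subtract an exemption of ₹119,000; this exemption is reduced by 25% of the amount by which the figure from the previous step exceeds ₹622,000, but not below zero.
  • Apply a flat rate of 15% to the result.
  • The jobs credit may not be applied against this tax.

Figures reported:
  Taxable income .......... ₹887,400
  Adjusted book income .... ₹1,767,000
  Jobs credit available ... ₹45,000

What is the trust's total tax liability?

Minimum tax:
  Base (adjusted book income): ₹1,767,000
  Exemption: 25% × (₹1,767,000 − ₹622,000) = ₹286,250 ≥ ₹119,000, so the exemption is fully phased out
  Base: ₹1,767,000 − ₹0 = ₹1,767,000
  ₹1,767,000 × 15% = ₹265,050

General income tax:
  ₹114,000 × 9% = ₹10,260
  ₹674,000 × 16% = ₹107,840
  ₹73,000 × 28% = ₹20,440
  ₹26,400 × 34% = ₹8,976
  → ₹147,516
  Less jobs credit ₹45,000 → ₹102,516

₹265,050 > ₹102,516, so the minimum tax is the binding amount.

₹265,050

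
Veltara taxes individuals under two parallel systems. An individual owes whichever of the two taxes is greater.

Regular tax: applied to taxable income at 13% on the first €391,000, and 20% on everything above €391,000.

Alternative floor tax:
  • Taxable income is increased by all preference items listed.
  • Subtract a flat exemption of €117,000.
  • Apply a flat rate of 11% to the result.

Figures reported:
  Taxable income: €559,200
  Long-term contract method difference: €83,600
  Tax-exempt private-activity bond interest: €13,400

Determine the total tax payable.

€84,470

Regular tax:
  €391,000 × 13% = €50,830
  €168,200 × 20% = €33,640
  → €84,470

Alternative floor tax:
  Adjusted income: €559,200 + €83,600 + €13,400 = €656,200
  Less exemption €117,000 → base €539,200
  €539,200 × 11% = €59,312

€84,470 > €59,312, so the regular tax governs.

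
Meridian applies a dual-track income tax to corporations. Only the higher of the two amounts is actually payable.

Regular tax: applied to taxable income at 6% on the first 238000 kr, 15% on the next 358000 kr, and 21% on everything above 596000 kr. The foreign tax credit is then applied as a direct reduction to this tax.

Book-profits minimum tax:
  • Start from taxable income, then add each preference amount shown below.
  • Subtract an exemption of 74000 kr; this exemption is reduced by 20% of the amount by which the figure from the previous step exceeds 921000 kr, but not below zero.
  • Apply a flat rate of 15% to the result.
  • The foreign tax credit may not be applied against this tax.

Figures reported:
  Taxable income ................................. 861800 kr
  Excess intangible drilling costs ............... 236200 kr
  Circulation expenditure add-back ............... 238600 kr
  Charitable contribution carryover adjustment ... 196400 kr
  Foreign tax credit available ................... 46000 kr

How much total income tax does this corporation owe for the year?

229950 kr

Regular tax:
  238000 kr × 6% = 14280 kr
  358000 kr × 15% = 53700 kr
  265800 kr × 21% = 55818 kr
  → 123798 kr
  Less foreign tax credit 46000 kr → 77798 kr

Book-profits minimum tax:
  Adjusted income: 861800 kr + 236200 kr + 238600 kr + 196400 kr = 1533000 kr
  Exemption: 20% × (1533000 kr − 921000 kr) = 122400 kr ≥ 74000 kr, so the exemption is fully phased out
  Base: 1533000 kr − 0 kr = 1533000 kr
  1533000 kr × 15% = 229950 kr

229950 kr > 77798 kr, so the book-profits minimum tax is the binding amount.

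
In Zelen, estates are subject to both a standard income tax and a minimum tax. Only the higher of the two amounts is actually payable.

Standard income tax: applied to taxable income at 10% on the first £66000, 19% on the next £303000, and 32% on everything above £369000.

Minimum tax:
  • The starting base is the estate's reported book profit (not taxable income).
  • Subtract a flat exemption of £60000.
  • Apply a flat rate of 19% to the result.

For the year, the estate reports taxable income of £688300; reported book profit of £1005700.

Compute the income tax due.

£179683

Minimum tax:
  Base (reported book profit): £1005700
  Less exemption £60000 → base £945700
  £945700 × 19% = £179683

Standard income tax:
  £66000 × 10% = £6600
  £303000 × 19% = £57570
  £319300 × 32% = £102176
  → £166346

£179683 > £166346, so the minimum tax is the binding amount.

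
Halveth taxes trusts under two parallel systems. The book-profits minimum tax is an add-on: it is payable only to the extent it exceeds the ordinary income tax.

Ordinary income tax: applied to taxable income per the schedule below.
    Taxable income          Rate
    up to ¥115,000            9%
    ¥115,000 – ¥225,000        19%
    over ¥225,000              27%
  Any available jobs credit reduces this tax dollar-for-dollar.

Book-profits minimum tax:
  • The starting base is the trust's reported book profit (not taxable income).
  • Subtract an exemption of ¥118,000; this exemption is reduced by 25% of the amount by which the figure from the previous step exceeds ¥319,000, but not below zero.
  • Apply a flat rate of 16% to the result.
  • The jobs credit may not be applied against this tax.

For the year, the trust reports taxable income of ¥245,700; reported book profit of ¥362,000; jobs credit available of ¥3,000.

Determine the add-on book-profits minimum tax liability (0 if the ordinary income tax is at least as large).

¥6,921

Book-profits minimum tax:
  Base (reported book profit): ¥362,000
  Exemption: ¥118,000 − 25% × (¥362,000 − ¥319,000) = ¥118,000 − ¥10,750 = ¥107,250
  Base: ¥362,000 − ¥107,250 = ¥254,750
  ¥254,750 × 16% = ¥40,760

Ordinary income tax:
  ¥115,000 × 9% = ¥10,350
  ¥110,000 × 19% = ¥20,900
  ¥20,700 × 27% = ¥5,589
  → ¥36,839
  Less jobs credit ¥3,000 → ¥33,839

Excess of book-profits minimum tax over ordinary income tax: ¥40,760 − ¥33,839 = ¥6,921.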